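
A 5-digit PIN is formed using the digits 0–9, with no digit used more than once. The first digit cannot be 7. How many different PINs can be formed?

27216

The first digit has 10−1 = 9 choices (anything except 7).
The remaining 4 digits are filled from the other 9 symbols without repetition: 9 × 8 × 7 × 6 = 3024.
Total: 9 × 3024 = 27216.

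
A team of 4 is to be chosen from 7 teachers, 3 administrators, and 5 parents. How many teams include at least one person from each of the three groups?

With no constraint there are C(15,4) = 1365 possible selections.
Selections missing a whole group: no teachers → C(8,4) = 70; no administrators → C(12,4) = 495; no parents → C(10,4) = 210.
Add back selections omitting two groups (i.e. drawn from a single group): C(7,4) + C(3,4) + C(5,4) = 40.
By inclusion–exclusion: 1365 − 775 + 40 = 630.

630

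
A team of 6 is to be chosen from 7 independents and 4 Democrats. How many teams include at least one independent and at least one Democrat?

455

Total 6-person selections from all 11: C(11,6) = 462.
Subtract selections that omit an entire group: no independents → C(4,6) = 0; no Democrats → C(7,6) = 7.
Both groups omitted at once is impossible, so 462 − 7 = 455.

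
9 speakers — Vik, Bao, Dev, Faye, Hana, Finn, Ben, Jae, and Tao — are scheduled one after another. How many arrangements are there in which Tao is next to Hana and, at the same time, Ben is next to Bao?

Treat {Tao,Hana} as one block (2 orders) and {Ben,Bao} as another (2 orders).
That leaves 7 units to arrange: 2 × 2 × 7! = 4 × 5040 = 20160.

20160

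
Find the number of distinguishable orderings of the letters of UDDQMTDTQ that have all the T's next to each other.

3360

Treat the 2 copies of T as a single block. The multiset to arrange is then {TT, D, D, D, M, Q, Q, U}, 8 items in all.
That gives (8)!/(3!·2!) = 3360 arrangements.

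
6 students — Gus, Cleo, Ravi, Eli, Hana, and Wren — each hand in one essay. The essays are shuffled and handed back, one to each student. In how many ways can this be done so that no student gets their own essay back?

Let Aᵢ be the assignments in which student i gets their own essay. We want the size of the complement of A₁∪…∪A_6.
By inclusion–exclusion this is Σ_{j=0}^{6} (−1)^j C(6,j)·(6−j)!.
Computing: 720 − 720 + 360 − 120 + 30 − 6 + 1 = 265.

265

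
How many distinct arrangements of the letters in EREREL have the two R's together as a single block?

20

Treat the 2 copies of R as a single block. The multiset to arrange is then {RR, E, E, E, L}, 5 items in all.
That gives (5)!/(3!) = 20 arrangements.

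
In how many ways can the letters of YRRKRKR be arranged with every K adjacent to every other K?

Treat the 2 copies of K as a single block. The multiset to arrange is then {KK, R, R, R, R, Y}, 6 items in all.
That gives (6)!/(4!) = 30 arrangements.

30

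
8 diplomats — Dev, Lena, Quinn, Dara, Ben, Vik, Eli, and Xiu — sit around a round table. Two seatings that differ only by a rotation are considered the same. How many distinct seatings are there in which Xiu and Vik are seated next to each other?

Glue Xiu and Vik into a block (2 internal orders). Seating 7 units around a circle gives (6)! arrangements.
So 2 × (6)! = 2 × 720 = 1440.

1440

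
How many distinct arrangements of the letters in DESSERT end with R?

180

Fix R in the last position and arrange the remaining 6 letters.
Those 6 letters have E appearing twice and S appearing twice, giving (6)!/(2!·2!) = 180.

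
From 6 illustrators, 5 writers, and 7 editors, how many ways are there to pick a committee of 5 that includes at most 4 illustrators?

Split by how many illustrators are chosen (0 through 4).
Sum: C(6,0)·C(12,5) + C(6,1)·C(12,4) + C(6,2)·C(12,3) + C(6,3)·C(12,2) + C(6,4)·C(12,1) = 792 + 2970 + 3300 + 1320 + 180 = 8562.

8562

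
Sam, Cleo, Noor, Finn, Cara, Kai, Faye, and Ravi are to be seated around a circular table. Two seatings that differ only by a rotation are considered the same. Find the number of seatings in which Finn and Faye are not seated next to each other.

Without the restriction there are (7)! = 5040 seatings.
Those with Finn next to Faye: fuse the pair into one unit and seat 7 units around a circle — 2·(6)! = 1440.
Subtracting, 5040 − 1440 = 3600.

3600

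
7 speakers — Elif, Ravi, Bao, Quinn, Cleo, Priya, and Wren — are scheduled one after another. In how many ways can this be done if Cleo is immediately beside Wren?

Glue Cleo and Wren into one block (2 internal orders), leaving 6 units to arrange in a row.
That gives 2 × 6! = 2 × 720 = 1440.

1440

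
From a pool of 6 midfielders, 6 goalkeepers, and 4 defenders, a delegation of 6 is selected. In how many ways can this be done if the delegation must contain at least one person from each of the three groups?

With no constraint there are C(16,6) = 8008 possible selections.
Selections missing a whole group: no midfielders → C(10,6) = 210; no goalkeepers → C(10,6) = 210; no defenders → C(12,6) = 924.
Add back selections omitting two groups (i.e. drawn from a single group): C(6,6) + C(6,6) + C(4,6) = 2.
By inclusion–exclusion: 8008 − 1344 + 2 = 6666.

6666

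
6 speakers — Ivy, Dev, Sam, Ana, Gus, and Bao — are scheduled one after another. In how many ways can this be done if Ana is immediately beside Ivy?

Treat {Ana, Ivy} as a single unit. There are 5 units to order, and the pair itself can be ordered 2 ways.
So the count is 2·(5)! = 240.

240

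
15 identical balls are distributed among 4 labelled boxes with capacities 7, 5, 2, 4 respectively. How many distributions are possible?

19

Without the upper bounds there are C(18,3) = 816 ways to split 15 among 4 boxes.
Subtract solutions that violate a single cap (substitute x_i' = x_i − (cap_i+1)): x_1 ≥ 8 gives C(10,3) = 120; x_2 ≥ 6 gives C(12,3) = 220; x_3 ≥ 3 gives C(15,3) = 455; x_4 ≥ 5 gives C(13,3) = 286. Together 1081.
Add back pairs where two caps are both exceeded: 4 + 35 + 10 + 84 + 35 + 120 = 288.
Subtract triples: 0 + 0 + 0 + 4 = 4.
By inclusion–exclusion the count is 816 − 1081 + 288 − 4 = 19.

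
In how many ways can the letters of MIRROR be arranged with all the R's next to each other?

Treat the 3 copies of R as a single block. The multiset to arrange is then {RRR, I, M, O}, 4 items in all.
All 4 items are distinct, so there are (4)! = 24 arrangements.

24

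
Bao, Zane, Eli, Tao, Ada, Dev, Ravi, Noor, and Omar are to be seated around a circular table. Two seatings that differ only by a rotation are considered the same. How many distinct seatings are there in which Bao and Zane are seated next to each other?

Treat {Bao, Zane} as one unit (2 internal orders) and seat the resulting 8 units around the table: (7)! circular arrangements.
So 2 × (7)! = 2 × 5040 = 10080.

10080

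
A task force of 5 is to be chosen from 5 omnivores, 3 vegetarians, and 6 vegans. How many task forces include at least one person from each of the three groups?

1365

With no constraint there are C(14,5) = 2002 possible selections.
Selections missing a whole group: no omnivores → C(9,5) = 126; no vegetarians → C(11,5) = 462; no vegans → C(8,5) = 56.
Add back selections omitting two groups (i.e. drawn from a single group): C(5,5) + C(3,5) + C(6,5) = 7.
By inclusion–exclusion: 2002 − 644 + 7 = 1365.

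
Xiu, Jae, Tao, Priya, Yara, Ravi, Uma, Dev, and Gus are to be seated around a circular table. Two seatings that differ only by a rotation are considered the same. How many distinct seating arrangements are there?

Fix one person's seat to break rotational symmetry; the remaining 8 people can be arranged in (8)! = 40320 ways.

40320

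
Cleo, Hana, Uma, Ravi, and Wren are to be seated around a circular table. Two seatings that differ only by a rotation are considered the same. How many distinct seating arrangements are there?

Fix one person's seat to break rotational symmetry; the remaining 4 people can be arranged in (4)! = 24 ways.

24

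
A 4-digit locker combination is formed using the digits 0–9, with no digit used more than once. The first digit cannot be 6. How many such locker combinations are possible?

The first digit has 10−1 = 9 choices (anything except 6).
The remaining 3 digits are filled from the other 9 symbols without repetition: 9 × 8 × 7 = 504.
Total: 9 × 504 = 4536.

4536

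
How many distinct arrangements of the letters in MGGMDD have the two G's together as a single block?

30

Treat the 2 copies of G as a single block. The multiset to arrange is then {GG, D, D, M, M}, 5 items in all.
That gives (5)!/(2!·2!) = 30 arrangements.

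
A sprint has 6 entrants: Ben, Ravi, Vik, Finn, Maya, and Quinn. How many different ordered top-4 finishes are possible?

360

This is an ordered selection of 4 from 6: P(6,4).
That gives 6 × 5 × 4 × 3 = 360.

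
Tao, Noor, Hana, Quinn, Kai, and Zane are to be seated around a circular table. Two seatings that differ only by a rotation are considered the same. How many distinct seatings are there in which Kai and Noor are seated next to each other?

Glue Kai and Noor into a block (2 internal orders). Seating 5 units around a circle gives (4)! arrangements.
So 2 × (4)! = 2 × 24 = 48.

48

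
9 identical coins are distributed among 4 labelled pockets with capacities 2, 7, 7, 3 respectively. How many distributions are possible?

82

By stars and bars, unrestricted non-negative solutions to x_1+…+x_4 = 9 number C(9+3,3) = 220.
Subtract solutions that violate a single cap (substitute x_i' = x_i − (cap_i+1)): x_1 ≥ 3 gives C(9,3) = 84; x_2 ≥ 8 gives C(4,3) = 4; x_3 ≥ 8 gives C(4,3) = 4; x_4 ≥ 4 gives C(8,3) = 56. Together 148.
Add back pairs where two caps are both exceeded: 0 + 0 + 10 + 0 + 0 + 0 = 10.
By inclusion–exclusion the count is 220 − 148 + 10 = 82.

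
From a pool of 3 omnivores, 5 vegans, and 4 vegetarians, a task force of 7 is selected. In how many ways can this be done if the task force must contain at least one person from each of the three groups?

With no constraint there are C(12,7) = 792 possible selections.
Selections missing a whole group: no omnivores → C(9,7) = 36; no vegans → C(7,7) = 1; no vegetarians → C(8,7) = 8.
Add back selections omitting two groups (i.e. drawn from a single group): C(3,7) + C(5,7) + C(4,7) = 0.
By inclusion–exclusion: 792 − 45 + 0 = 747.

747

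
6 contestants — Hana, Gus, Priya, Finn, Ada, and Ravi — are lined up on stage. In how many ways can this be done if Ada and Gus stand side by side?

Treat {Ada, Gus} as a single unit. There are 5 units to order, and the pair itself can be ordered 2 ways.
That gives 2 × 5! = 2 × 120 = 240.

240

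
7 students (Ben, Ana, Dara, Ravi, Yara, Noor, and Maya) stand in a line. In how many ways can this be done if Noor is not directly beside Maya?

3600

There are 7! = 5040 arrangements in all. If Noor and Maya are adjacent, merging them into one block gives 2·(6)! = 1440 arrangements.
So 5040 − 1440 = 3600 arrangements keep them apart.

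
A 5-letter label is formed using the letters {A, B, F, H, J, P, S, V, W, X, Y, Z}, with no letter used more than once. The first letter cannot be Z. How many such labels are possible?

The first letter has 12−1 = 11 choices (anything except Z).
The remaining 4 letters are filled from the other 11 symbols without repetition: 11 × 10 × 9 × 8 = 7920.
Total: 11 × 7920 = 87120.

87120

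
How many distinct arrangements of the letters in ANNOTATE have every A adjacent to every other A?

1260

Treat the 2 copies of A as a single block. The multiset to arrange is then {AA, E, N, N, O, T, T}, 7 items in all.
That gives (7)!/(2!·2!) = 1260 arrangements.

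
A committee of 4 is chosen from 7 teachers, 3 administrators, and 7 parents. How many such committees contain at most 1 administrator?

2093

Split by how many administrators are chosen (0 through 1).
Sum: C(3,0)·C(14,4) + C(3,1)·C(14,3) = 1001 + 1092 = 2093.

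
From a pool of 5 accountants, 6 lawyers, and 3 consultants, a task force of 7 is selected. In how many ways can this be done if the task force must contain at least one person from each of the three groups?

Total 7-person selections from all 14: C(14,7) = 3432.
Subtract selections that omit an entire group: no accountants → C(9,7) = 36; no lawyers → C(8,7) = 8; no consultants → C(11,7) = 330.
Add back selections omitting two groups (i.e. drawn from a single group): C(5,7) + C(6,7) + C(3,7) = 0.
By inclusion–exclusion: 3432 − 374 + 0 = 3058.

3058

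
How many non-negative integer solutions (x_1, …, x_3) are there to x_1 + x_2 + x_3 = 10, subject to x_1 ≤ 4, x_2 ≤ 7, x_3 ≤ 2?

By stars and bars, unrestricted non-negative solutions to x_1+…+x_3 = 10 number C(10+2,2) = 66.
Subtract solutions that violate a single cap (substitute x_i' = x_i − (cap_i+1)): x_1 ≥ 5 gives C(7,2) = 21; x_2 ≥ 8 gives C(4,2) = 6; x_3 ≥ 3 gives C(9,2) = 36. Together 63.
Add back pairs where two caps are both exceeded: 0 + 6 + 0 = 6.
By inclusion–exclusion the count is 66 − 63 + 6 = 9.

9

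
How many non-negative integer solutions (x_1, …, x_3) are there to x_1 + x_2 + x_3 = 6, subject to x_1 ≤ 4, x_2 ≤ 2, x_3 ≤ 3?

9

By stars and bars, unrestricted non-negative solutions to x_1+…+x_3 = 6 number C(6+2,2) = 28.
Subtract solutions that violate a single cap (substitute x_i' = x_i − (cap_i+1)): x_1 ≥ 5 gives C(3,2) = 3; x_2 ≥ 3 gives C(5,2) = 10; x_3 ≥ 4 gives C(4,2) = 6. Together 19.
No two caps can be exceeded simultaneously, so the pair terms are all 0.
By inclusion–exclusion the count is 28 − 19 + 0 = 9.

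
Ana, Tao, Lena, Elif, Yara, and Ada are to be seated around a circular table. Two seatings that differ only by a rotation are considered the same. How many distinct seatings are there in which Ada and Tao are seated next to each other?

Treat {Ada, Tao} as one unit (2 internal orders) and seat the resulting 5 units around the table: (4)! circular arrangements.
So 2 × (4)! = 2 × 24 = 48.

48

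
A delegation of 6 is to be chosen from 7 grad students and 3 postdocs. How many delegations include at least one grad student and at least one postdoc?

203

With no constraint there are C(10,6) = 210 possible selections.
Subtract selections that omit an entire group: no grad students → C(3,6) = 0; no postdocs → C(7,6) = 7.
Both groups omitted at once is impossible, so 210 − 7 = 203.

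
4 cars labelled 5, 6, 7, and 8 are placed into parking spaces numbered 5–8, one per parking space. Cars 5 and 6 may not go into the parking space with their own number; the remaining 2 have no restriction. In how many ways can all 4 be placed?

Let Aᵢ (for i ∈ {5, 6}) be the placements that put car i in its forbidden parking space. Any j of these fix j positions, leaving (4−j)! ways to fill the rest, and there are C(2,j) ways to pick which j.
By inclusion–exclusion, the number of valid placements is Σ_{j=0}^{2} (−1)^j C(2,j)·(4−j)!.
Computing: 24 − 12 + 2 = 14.

14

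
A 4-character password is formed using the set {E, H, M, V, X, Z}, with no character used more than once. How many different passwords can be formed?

This is a permutation of 4 out of 6: P(6,4) = 6!/2!.
6 × 5 × 4 × 3 = 360.

360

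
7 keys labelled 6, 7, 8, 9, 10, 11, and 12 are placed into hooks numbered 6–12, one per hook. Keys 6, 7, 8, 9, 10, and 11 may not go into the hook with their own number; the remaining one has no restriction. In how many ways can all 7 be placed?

Let Aᵢ (for 6 ≤ i ≤ 11) be the placements that put key i in its forbidden hook. Any j of these fix j positions, leaving (7−j)! ways to fill the rest, and there are C(6,j) ways to pick which j.
By inclusion–exclusion, the number of valid placements is Σ_{j=0}^{6} (−1)^j C(6,j)·(7−j)!.
Computing: 5040 − 4320 + 1800 − 480 + 90 − 12 + 1 = 2119.

2119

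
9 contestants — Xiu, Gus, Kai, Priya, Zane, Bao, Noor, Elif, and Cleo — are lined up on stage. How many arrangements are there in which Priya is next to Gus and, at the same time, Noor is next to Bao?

20160

Treat {Priya,Gus} as one block (2 orders) and {Noor,Bao} as another (2 orders).
That leaves 7 units to arrange: 2 × 2 × 7! = 4 × 5040 = 20160.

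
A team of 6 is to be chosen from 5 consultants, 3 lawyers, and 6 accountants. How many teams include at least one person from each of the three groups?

2430

Total 6-person selections from all 14: C(14,6) = 3003.
Selections missing a whole group: no consultants → C(9,6) = 84; no lawyers → C(11,6) = 462; no accountants → C(8,6) = 28.
Add back selections omitting two groups (i.e. drawn from a single group): C(5,6) + C(3,6) + C(6,6) = 1.
By inclusion–exclusion: 3003 − 574 + 1 = 2430.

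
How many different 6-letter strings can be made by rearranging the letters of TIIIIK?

30

TIIIIK has 6 letters with I appearing 4 times.
Dividing 6! = 720 by 4! = 24 for the repeated letters gives 30.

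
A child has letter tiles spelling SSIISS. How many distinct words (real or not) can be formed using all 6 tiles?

15

The 6 letters of SSIISS have repeats: I appearing twice and S appearing 4 times.
So there are 6! / (4!·2!) = 15 distinguishable arrangements.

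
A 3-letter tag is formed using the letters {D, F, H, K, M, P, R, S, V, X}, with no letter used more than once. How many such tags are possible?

This is a permutation of 3 out of 10: P(10,3) = 10!/7!.
That product is 10 × 9 × 8 = 720.

720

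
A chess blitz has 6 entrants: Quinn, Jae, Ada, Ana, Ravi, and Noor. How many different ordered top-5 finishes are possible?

720

There are 6 choices for 1st place, 5 for 2nd, and so on down to 2 for position 5.
That gives 6 × 5 × 4 × 3 × 2 = 720.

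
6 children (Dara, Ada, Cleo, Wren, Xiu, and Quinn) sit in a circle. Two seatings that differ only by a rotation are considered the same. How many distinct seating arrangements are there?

120

Fix one person's seat to break rotational symmetry; the remaining 5 people can be arranged in (5)! = 120 ways.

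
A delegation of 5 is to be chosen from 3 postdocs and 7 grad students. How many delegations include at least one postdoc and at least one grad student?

Total 5-person selections from all 10: C(10,5) = 252.
Selections missing a whole group: no postdocs → C(7,5) = 21; no grad students → C(3,5) = 0.
Both groups omitted at once is impossible, so 252 − 21 = 231.

231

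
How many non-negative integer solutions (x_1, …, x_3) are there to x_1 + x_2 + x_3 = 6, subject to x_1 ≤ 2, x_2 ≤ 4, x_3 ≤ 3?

9

By stars and bars, unrestricted non-negative solutions to x_1+…+x_3 = 6 number C(6+2,2) = 28.
Subtract solutions that violate a single cap (substitute x_i' = x_i − (cap_i+1)): x_1 ≥ 3 gives C(5,2) = 10; x_2 ≥ 5 gives C(3,2) = 3; x_3 ≥ 4 gives C(4,2) = 6. Together 19.
No two caps can be exceeded simultaneously, so the pair terms are all 0.
By inclusion–exclusion the count is 28 − 19 + 0 = 9.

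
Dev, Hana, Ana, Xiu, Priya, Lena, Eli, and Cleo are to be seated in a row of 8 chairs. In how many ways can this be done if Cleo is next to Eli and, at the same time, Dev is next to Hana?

2880

Treat {Cleo,Eli} as one block (2 orders) and {Dev,Hana} as another (2 orders).
That leaves 6 units to arrange: 2 × 2 × 6! = 4 × 720 = 2880.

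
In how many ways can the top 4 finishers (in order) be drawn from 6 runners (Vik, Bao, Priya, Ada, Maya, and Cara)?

This is an ordered selection of 4 from 6: P(6,4).
That gives 6 × 5 × 4 × 3 = 360.

360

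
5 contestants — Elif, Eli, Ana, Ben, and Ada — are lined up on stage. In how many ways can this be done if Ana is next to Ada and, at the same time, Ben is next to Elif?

24

Treat {Ana,Ada} as one block (2 orders) and {Ben,Elif} as another (2 orders).
That leaves 3 units to arrange: 2 × 2 × 3! = 4 × 6 = 24.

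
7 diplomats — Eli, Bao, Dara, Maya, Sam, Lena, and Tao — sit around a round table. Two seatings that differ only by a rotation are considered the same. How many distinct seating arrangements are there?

Seat Eli anywhere (absorbing the rotational symmetry), then permute the other 6: (6)! = 720.

720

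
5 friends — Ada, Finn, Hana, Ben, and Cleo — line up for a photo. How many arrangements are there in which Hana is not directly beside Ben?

Of the 5! = 120 arrangements, those with Hana and Ben adjacent number 2 × 4! = 48 (treat the pair as a block with 2 internal orders).
So 120 − 48 = 72 arrangements keep them apart.

72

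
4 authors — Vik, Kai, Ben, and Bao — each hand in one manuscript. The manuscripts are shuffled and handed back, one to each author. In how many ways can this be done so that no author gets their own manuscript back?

9

Let Aᵢ be the assignments in which author i gets their own manuscript. We want the size of the complement of A₁∪…∪A_4.
By inclusion–exclusion this is Σ_{j=0}^{4} (−1)^j C(4,j)·(4−j)!.
Computing: 24 − 24 + 12 − 4 + 1 = 9.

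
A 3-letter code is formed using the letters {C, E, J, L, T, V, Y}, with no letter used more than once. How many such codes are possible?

210

This is a permutation of 3 out of 7: P(7,3) = 7!/4!.
That product is 7 × 6 × 5 = 210.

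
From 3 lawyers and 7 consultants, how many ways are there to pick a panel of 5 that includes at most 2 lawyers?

231

Split by how many lawyers are chosen (0 through 2).
Sum: C(3,0)·C(7,5) + C(3,1)·C(7,4) + C(3,2)·C(7,3) = 21 + 105 + 105 = 231.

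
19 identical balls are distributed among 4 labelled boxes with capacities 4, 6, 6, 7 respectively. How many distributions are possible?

35

Without the upper bounds there are C(22,3) = 1540 ways to split 19 among 4 boxes.
Subtract solutions that violate a single cap (substitute x_i' = x_i − (cap_i+1)): x_1 ≥ 5 gives C(17,3) = 680; x_2 ≥ 7 gives C(15,3) = 455; x_3 ≥ 7 gives C(15,3) = 455; x_4 ≥ 8 gives C(14,3) = 364. Together 1954.
Add back pairs where two caps are both exceeded: 120 + 120 + 84 + 56 + 35 + 35 = 450.
Subtract triples: 1 + 0 + 0 + 0 = 1.
By inclusion–exclusion the count is 1540 − 1954 + 450 − 1 = 35.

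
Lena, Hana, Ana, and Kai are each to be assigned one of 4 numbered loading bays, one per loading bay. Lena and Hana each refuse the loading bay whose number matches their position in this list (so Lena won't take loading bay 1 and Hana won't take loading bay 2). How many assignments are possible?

14

Let Aᵢ (for i ∈ {1, 2}) be the placements that put person i in their forbidden loading bay. Any j of these fix j positions, leaving (4−j)! ways to fill the rest, and there are C(2,j) ways to pick which j.
By inclusion–exclusion, the number of valid placements is Σ_{j=0}^{2} (−1)^j C(2,j)·(4−j)!.
Computing: 24 − 12 + 2 = 14.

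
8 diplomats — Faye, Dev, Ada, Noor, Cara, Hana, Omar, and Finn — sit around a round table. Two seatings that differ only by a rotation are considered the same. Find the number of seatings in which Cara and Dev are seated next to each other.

Treat {Cara, Dev} as one unit (2 internal orders) and seat the resulting 7 units around the table: (6)! circular arrangements.
So 2 × (6)! = 2 × 720 = 1440.

1440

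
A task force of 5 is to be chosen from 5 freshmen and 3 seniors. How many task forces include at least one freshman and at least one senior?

Total 5-person selections from all 8: C(8,5) = 56.
Subtract selections that omit an entire group: no freshmen → C(3,5) = 0; no seniors → C(5,5) = 1.
Both groups omitted at once is impossible, so 56 − 1 = 55.

55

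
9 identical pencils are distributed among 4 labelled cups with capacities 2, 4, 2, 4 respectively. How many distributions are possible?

18

By stars and bars, unrestricted non-negative solutions to x_1+…+x_4 = 9 number C(9+3,3) = 220.
Subtract solutions that violate a single cap (substitute x_i' = x_i − (cap_i+1)): x_1 ≥ 3 gives C(9,3) = 84; x_2 ≥ 5 gives C(7,3) = 35; x_3 ≥ 3 gives C(9,3) = 84; x_4 ≥ 5 gives C(7,3) = 35. Together 238.
Add back pairs where two caps are both exceeded: 4 + 20 + 4 + 4 + 0 + 4 = 36.
By inclusion–exclusion the count is 220 − 238 + 36 = 18.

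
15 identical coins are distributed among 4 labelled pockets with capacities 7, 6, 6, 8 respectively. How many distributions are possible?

Ignoring the caps, the number of non-negative solutions to x_1+…+x_4 = 15 is C(18,3) = 816.
Subtract solutions that violate a single cap (substitute x_i' = x_i − (cap_i+1)): x_1 ≥ 8 gives C(10,3) = 120; x_2 ≥ 7 gives C(11,3) = 165; x_3 ≥ 7 gives C(11,3) = 165; x_4 ≥ 9 gives C(9,3) = 84. Together 534.
Add back pairs where two caps are both exceeded: 1 + 1 + 0 + 4 + 0 + 0 = 6.
By inclusion–exclusion the count is 816 − 534 + 6 = 288.

288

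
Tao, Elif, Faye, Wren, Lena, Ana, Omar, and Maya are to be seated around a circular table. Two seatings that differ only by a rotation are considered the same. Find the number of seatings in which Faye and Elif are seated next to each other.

Treat {Faye, Elif} as one unit (2 internal orders) and seat the resulting 7 units around the table: (6)! circular arrangements.
So 2 × (6)! = 2 × 720 = 1440.

1440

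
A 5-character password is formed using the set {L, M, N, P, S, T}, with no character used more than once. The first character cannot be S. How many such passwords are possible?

The first character has 6−1 = 5 choices (anything except S).
The remaining 4 characters are filled from the other 5 symbols without repetition: 5 × 4 × 3 × 2 = 120.
Total: 5 × 120 = 600.

600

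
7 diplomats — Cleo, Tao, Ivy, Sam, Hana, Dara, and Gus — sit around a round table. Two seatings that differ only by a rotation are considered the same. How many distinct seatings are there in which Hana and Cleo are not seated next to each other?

480

Without the restriction there are (6)! = 720 seatings.
Seatings with Hana beside Cleo: treat them as a block with 2 internal orders, giving 2 × (5)! = 240.
Subtracting, 720 − 240 = 480.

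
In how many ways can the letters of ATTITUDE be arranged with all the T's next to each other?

Treat the 3 copies of T as a single block. The multiset to arrange is then {TTT, A, D, E, I, U}, 6 items in all.
All 6 items are distinct, so there are (6)! = 720 arrangements.

720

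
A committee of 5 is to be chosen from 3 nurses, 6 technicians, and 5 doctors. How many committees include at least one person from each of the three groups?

1365

Total 5-person selections from all 14: C(14,5) = 2002.
Selections missing a whole group: no nurses → C(11,5) = 462; no technicians → C(8,5) = 56; no doctors → C(9,5) = 126.
Add back selections omitting two groups (i.e. drawn from a single group): C(3,5) + C(6,5) + C(5,5) = 7.
By inclusion–exclusion: 2002 − 644 + 7 = 1365.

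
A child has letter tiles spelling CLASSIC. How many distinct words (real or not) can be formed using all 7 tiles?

1260

Letter multiplicities in CLASSIC: A×1, C×2, I×1, L×1, S×2.
Dividing 7! = 5040 by 2!·2! = 4 for the repeated letters gives 1260.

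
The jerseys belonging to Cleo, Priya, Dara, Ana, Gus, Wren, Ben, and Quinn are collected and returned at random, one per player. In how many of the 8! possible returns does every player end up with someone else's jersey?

14833

This is the derangement count D_8: permutations of 8 items with no fixed point.
By inclusion–exclusion this is Σ_{j=0}^{8} (−1)^j C(8,j)·(8−j)!.
Computing: 40320 − 40320 + 20160 − 6720 + 1680 − 336 + 56 − 8 + 1 = 14833.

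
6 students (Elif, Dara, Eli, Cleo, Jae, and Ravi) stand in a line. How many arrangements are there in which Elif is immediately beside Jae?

240

Treat {Elif, Jae} as a single unit. There are 5 units to order, and the pair itself can be ordered 2 ways.
That gives 2 × 5! = 2 × 120 = 240.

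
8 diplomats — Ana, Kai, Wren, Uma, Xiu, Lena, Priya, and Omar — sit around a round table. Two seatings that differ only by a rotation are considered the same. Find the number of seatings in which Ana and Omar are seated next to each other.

1440

Glue Ana and Omar into a block (2 internal orders). Seating 7 units around a circle gives (6)! arrangements.
So 2 × (6)! = 2 × 720 = 1440.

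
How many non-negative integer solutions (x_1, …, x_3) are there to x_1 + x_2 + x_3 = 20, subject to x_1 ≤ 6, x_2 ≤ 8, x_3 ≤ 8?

6

Ignoring the caps, the number of non-negative solutions to x_1+…+x_3 = 20 is C(22,2) = 231.
Subtract solutions that violate a single cap (substitute x_i' = x_i − (cap_i+1)): x_1 ≥ 7 gives C(15,2) = 105; x_2 ≥ 9 gives C(13,2) = 78; x_3 ≥ 9 gives C(13,2) = 78. Together 261.
Add back pairs where two caps are both exceeded: 15 + 15 + 6 = 36.
By inclusion–exclusion the count is 231 − 261 + 36 = 6.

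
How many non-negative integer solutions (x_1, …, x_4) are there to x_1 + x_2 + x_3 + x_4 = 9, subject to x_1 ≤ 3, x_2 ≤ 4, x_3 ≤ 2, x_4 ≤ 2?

10

Ignoring the caps, the number of non-negative solutions to x_1+…+x_4 = 9 is C(12,3) = 220.
Subtract solutions that violate a single cap (substitute x_i' = x_i − (cap_i+1)): x_1 ≥ 4 gives C(8,3) = 56; x_2 ≥ 5 gives C(7,3) = 35; x_3 ≥ 3 gives C(9,3) = 84; x_4 ≥ 3 gives C(9,3) = 84. Together 259.
Add back pairs where two caps are both exceeded: 1 + 10 + 10 + 4 + 4 + 20 = 49.
By inclusion–exclusion the count is 220 − 259 + 49 = 10.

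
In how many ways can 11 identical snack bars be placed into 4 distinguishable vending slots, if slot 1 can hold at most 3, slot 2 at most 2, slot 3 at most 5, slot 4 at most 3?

10

Ignoring the caps, the number of non-negative solutions to x_1+…+x_4 = 11 is C(14,3) = 364.
Subtract solutions that violate a single cap (substitute x_i' = x_i − (cap_i+1)): x_1 ≥ 4 gives C(10,3) = 120; x_2 ≥ 3 gives C(11,3) = 165; x_3 ≥ 6 gives C(8,3) = 56; x_4 ≥ 4 gives C(10,3) = 120. Together 461.
Add back pairs where two caps are both exceeded: 35 + 4 + 20 + 10 + 35 + 4 = 108.
Subtract triples: 0 + 1 + 0 + 0 = 1.
By inclusion–exclusion the count is 364 − 461 + 108 − 1 = 10.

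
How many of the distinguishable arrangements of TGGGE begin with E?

4

With the first slot taken by E, it remains to arrange the other 4 letters (TGGG).
Those 4 letters have G appearing 3 times, giving (4)!/(3!) = 4.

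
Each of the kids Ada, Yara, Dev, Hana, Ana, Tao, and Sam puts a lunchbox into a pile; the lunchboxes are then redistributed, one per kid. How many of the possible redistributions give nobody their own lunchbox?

Count assignments avoiding every fixed point. For any j of the 7 kids fixed to their own lunchbox, the other 7−j can be arranged in (7−j)! ways.
By inclusion–exclusion this is Σ_{j=0}^{7} (−1)^j C(7,j)·(7−j)!.
Computing: 5040 − 5040 + 2520 − 840 + 210 − 42 + 7 − 1 = 1854.

1854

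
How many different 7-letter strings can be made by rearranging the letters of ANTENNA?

420

Letter multiplicities in ANTENNA: A×2, E×1, N×3, T×1.
So there are 7! / (3!·2!) = 420 distinguishable arrangements.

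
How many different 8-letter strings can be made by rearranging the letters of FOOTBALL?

10080

The 8 letters of FOOTBALL have repeats: L appearing twice and O appearing twice.
Dividing 8! = 40320 by 2!·2! = 4 for the repeated letters gives 10080.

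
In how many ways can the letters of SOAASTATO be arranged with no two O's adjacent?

Total arrangements of SOAASTATO: 9!/(3!·2!·2!·2!) = 7560.
If the two O's are adjacent, glue them into one block, leaving 8 items to arrange: (8)!/(3!·2!·2!) = 1680 ways.
Hence 7560 − 1680 = 5880.

5880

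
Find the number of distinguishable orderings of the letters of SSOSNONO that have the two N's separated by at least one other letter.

420

There are 8!/(3!·3!·2!) = 560 arrangements of SSOSNONO in total.
If the two N's are adjacent, glue them into one block, leaving 7 items to arrange: (7)!/(3!·3!) = 140 ways.
Subtracting, 560 − 140 = 420 arrangements keep the N's apart.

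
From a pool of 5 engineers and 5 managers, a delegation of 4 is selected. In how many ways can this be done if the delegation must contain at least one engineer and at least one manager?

Total 4-person selections from all 10: C(10,4) = 210.
Selections missing a whole group: no engineers → C(5,4) = 5; no managers → C(5,4) = 5.
Both groups omitted at once is impossible, so 210 − 10 = 200.

200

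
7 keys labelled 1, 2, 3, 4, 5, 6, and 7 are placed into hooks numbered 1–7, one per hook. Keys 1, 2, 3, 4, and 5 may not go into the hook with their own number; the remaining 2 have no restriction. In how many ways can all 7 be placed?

Let Aᵢ (for 1 ≤ i ≤ 5) be the placements that put key i in its forbidden hook. Any j of these fix j positions, leaving (7−j)! ways to fill the rest, and there are C(5,j) ways to pick which j.
By inclusion–exclusion, the number of valid placements is Σ_{j=0}^{5} (−1)^j C(5,j)·(7−j)!.
Computing: 5040 − 3600 + 1200 − 240 + 30 − 2 = 2428.

2428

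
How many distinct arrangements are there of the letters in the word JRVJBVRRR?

Letter multiplicities in JRVJBVRRR: B×1, J×2, R×4, V×2.
The number of distinct arrangements is 9!/(4!·2!·2!) = 362880/96 = 3780.

3780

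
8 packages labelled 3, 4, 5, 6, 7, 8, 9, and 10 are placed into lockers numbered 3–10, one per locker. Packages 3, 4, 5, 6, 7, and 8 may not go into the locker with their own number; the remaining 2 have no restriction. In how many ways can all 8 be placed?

Let Aᵢ (for 3 ≤ i ≤ 8) be the placements that put package i in its forbidden locker. Any j of these fix j positions, leaving (8−j)! ways to fill the rest, and there are C(6,j) ways to pick which j.
By inclusion–exclusion, the number of valid placements is Σ_{j=0}^{6} (−1)^j C(6,j)·(8−j)!.
Computing: 40320 − 30240 + 10800 − 2400 + 360 − 36 + 2 = 18806.

18806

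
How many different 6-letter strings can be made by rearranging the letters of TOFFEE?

The 6 letters of TOFFEE have repeats: E appearing twice and F appearing twice.
Dividing 6! = 720 by 2!·2! = 4 for the repeated letters gives 180.

180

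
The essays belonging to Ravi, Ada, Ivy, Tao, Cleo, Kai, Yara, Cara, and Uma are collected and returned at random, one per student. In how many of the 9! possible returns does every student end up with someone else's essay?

Count assignments avoiding every fixed point. For any j of the 9 students fixed to their own essay, the other 9−j can be arranged in (9−j)! ways.
By inclusion–exclusion this is Σ_{j=0}^{9} (−1)^j C(9,j)·(9−j)!.
Computing: 362880 − 362880 + 181440 − 60480 + 15120 − 3024 + 504 − 72 + 9 − 1 = 133496.

133496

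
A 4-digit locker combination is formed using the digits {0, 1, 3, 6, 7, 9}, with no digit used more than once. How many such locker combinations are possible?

Choose and order 4 of the 6 symbols: the first digit has 6 options, the next 5, then 4, 3.
6 × 5 × 4 × 3 = 360.

360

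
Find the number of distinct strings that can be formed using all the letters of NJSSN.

NJSSN has 5 letters with N appearing twice and S appearing twice.
Dividing 5! = 120 by 2!·2! = 4 for the repeated letters gives 30.

30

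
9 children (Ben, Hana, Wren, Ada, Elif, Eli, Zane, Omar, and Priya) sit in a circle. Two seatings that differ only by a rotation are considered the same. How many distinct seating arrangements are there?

Fix one person's seat to break rotational symmetry; the remaining 8 people can be arranged in (8)! = 40320 ways.

40320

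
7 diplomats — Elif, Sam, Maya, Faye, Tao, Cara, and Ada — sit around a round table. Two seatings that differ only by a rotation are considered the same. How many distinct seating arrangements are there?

Seat Elif anywhere (absorbing the rotational symmetry), then permute the other 6: (6)! = 720.

720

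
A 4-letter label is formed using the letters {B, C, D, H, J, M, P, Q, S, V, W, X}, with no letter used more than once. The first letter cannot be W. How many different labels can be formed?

10890

The first letter has 12−1 = 11 choices (anything except W).
The remaining 3 letters are filled from the other 11 symbols without repetition: 11 × 10 × 9 = 990.
Total: 11 × 990 = 10890.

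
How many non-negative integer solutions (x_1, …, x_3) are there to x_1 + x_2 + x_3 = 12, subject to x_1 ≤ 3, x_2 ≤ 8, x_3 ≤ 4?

10

By stars and bars, unrestricted non-negative solutions to x_1+…+x_3 = 12 number C(12+2,2) = 91.
Subtract solutions that violate a single cap (substitute x_i' = x_i − (cap_i+1)): x_1 ≥ 4 gives C(10,2) = 45; x_2 ≥ 9 gives C(5,2) = 10; x_3 ≥ 5 gives C(9,2) = 36. Together 91.
Add back pairs where two caps are both exceeded: 0 + 10 + 0 = 10.
By inclusion–exclusion the count is 91 − 91 + 10 = 10.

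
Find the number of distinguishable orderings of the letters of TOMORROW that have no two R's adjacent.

Total arrangements of TOMORROW: 8!/(3!·2!) = 3360.
If the two R's are adjacent, glue them into one block, leaving 7 items to arrange: (7)!/(3!) = 840 ways.
Hence 3360 − 840 = 2520.

2520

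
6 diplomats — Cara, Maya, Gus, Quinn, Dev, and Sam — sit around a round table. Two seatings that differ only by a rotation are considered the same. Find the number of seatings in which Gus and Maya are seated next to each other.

48

Glue Gus and Maya into a block (2 internal orders). Seating 5 units around a circle gives (4)! arrangements.
So 2 × (4)! = 2 × 24 = 48.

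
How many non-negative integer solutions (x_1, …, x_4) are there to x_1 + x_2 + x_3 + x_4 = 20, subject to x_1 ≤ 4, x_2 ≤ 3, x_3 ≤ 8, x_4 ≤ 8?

By stars and bars, unrestricted non-negative solutions to x_1+…+x_4 = 20 number C(20+3,3) = 1771.
Subtract solutions that violate a single cap (substitute x_i' = x_i − (cap_i+1)): x_1 ≥ 5 gives C(18,3) = 816; x_2 ≥ 4 gives C(19,3) = 969; x_3 ≥ 9 gives C(14,3) = 364; x_4 ≥ 9 gives C(14,3) = 364. Together 2513.
Add back pairs where two caps are both exceeded: 364 + 84 + 84 + 120 + 120 + 10 = 782.
Subtract triples: 10 + 10 + 0 + 0 = 20.
By inclusion–exclusion the count is 1771 − 2513 + 782 − 20 = 20.

20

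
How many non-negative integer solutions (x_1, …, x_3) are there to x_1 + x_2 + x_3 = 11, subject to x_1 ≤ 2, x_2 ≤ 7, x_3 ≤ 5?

Ignoring the caps, the number of non-negative solutions to x_1+…+x_3 = 11 is C(13,2) = 78.
Subtract solutions that violate a single cap (substitute x_i' = x_i − (cap_i+1)): x_1 ≥ 3 gives C(10,2) = 45; x_2 ≥ 8 gives C(5,2) = 10; x_3 ≥ 6 gives C(7,2) = 21. Together 76.
Add back pairs where two caps are both exceeded: 1 + 6 + 0 = 7.
By inclusion–exclusion the count is 78 − 76 + 7 = 9.

9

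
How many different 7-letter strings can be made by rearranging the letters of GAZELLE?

GAZELLE has 7 letters with E appearing twice and L appearing twice.
Dividing 7! = 5040 by 2!·2! = 4 for the repeated letters gives 1260.

1260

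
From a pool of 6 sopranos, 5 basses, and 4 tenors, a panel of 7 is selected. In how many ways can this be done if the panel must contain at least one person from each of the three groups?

5949

With no constraint there are C(15,7) = 6435 possible selections.
Subtract selections that omit an entire group: no sopranos → C(9,7) = 36; no basses → C(10,7) = 120; no tenors → C(11,7) = 330.
Add back selections omitting two groups (i.e. drawn from a single group): C(6,7) + C(5,7) + C(4,7) = 0.
By inclusion–exclusion: 6435 − 486 + 0 = 5949.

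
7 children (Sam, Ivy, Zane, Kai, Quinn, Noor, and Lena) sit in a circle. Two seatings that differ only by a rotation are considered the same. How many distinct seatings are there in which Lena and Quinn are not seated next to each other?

480

Without the restriction there are (6)! = 720 seatings.
Seatings with Lena beside Quinn: treat them as a block with 2 internal orders, giving 2 × (5)! = 240.
Subtracting, 720 − 240 = 480.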